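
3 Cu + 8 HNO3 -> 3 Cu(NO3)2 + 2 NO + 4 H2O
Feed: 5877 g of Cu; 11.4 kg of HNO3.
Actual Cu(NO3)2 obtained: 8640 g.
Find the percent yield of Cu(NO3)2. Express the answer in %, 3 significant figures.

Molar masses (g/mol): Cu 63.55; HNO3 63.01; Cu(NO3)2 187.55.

n(Cu) = 5877 / 63.55 = 92.48 mol
n(HNO3) = 11.40×1000 / 63.01 = 180.9 mol
n/ν for Cu = 92.48/3 = 30.83
n/ν for HNO3 = 180.9/8 = 22.61
Smallest n/ν is HNO3 → limiting reagent.
theoretical n(Cu(NO3)2) = (3/8) × 180.9 = 67.84 mol → 12720 g
% yield = 8640 / 12720 × 100 = 67.92 %

67.9 %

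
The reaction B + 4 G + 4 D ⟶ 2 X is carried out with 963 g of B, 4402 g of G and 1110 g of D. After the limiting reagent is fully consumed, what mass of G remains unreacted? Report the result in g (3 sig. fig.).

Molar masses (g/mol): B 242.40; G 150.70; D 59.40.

2010 g

n(B) = 963.0 / 242.40 = 3.973 mol
n(G) = 4402 / 150.70 = 29.21 mol
n(D) = 1110 / 59.40 = 18.69 mol
n/ν for B = 3.973/1 = 3.973
n/ν for G = 29.21/4 = 7.303
n/ν for D = 18.69/4 = 4.673
Smallest n/ν is B → limiting reagent.
G consumed = (4/1) × 3.973 = 15.89 mol
G remaining = 29.21 − 15.89 = 13.32 mol
mass = 13.32 × 150.70 = 2007 g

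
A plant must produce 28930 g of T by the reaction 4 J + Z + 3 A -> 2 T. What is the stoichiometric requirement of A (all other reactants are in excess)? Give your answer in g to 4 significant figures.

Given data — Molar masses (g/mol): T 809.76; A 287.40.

15400 g

n(T) = 28930 / 809.76 = 35.73 mol
n(A) = (3/2) × 35.73 = 53.60 mol
mass = 53.60 × 287.40 = 15400 g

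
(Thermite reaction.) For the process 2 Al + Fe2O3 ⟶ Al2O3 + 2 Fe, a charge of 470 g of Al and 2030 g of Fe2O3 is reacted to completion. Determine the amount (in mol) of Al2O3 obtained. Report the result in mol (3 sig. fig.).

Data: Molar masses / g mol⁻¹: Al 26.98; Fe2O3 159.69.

8.71 mol

n(Al) = 470.0 / 26.98 = 17.42 mol
n(Fe2O3) = 2030 / 159.69 = 12.71 mol
n/ν → Al: 8.710, Fe2O3: 12.71; Al is limiting.
n(Al2O3) = (1/2) × 17.42 = 8.710 mol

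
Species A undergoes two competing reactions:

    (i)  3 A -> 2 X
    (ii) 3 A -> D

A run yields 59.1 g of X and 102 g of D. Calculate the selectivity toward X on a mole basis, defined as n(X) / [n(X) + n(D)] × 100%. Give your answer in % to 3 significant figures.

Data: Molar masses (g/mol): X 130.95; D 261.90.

n(X) = 59.1 / 130.95 = 0.4513 mol
n(D) = 102 / 261.90 = 0.3895 mol
selectivity = 0.4513/(0.4513+0.3895) × 100 = 53.68 %

53.7 %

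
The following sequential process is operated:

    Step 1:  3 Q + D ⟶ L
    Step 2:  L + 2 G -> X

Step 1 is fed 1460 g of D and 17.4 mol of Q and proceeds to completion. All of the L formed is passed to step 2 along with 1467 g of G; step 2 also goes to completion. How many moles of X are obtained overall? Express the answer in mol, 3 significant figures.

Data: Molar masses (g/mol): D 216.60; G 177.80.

Step 1:
n(D) = 1460 / 216.60 = 6.741 mol
n(Q) = 17.40 mol
n/ν for D = 6.741/1 = 6.741
n/ν for Q = 17.40/3 = 5.800
Smallest n/ν is Q → limiting reagent.
n(L) produced = (1/3) × 17.40 = 5.800 mol
Step 2:
n(L) available = 5.800 mol
n(G) = 1467 / 177.80 = 8.251 mol
n/ν for L = 5.800/1 = 5.800
n/ν for G = 8.251/2 = 4.126
Smallest n/ν is G → limiting reagent.
n(X) = (1/2) × 8.251 = 4.126 mol

4.13 mol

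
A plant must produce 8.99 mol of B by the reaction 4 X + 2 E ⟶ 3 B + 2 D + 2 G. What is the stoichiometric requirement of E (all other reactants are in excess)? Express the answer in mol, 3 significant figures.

5.99 mol

n(B) = 8.990 mol
n(E) = (2/3) × 8.990 = 5.993 mol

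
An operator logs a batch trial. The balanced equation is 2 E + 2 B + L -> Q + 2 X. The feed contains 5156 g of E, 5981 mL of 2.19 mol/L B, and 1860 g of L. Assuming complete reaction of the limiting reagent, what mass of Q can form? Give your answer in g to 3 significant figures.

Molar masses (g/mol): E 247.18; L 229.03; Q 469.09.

3070 g

n(E) = 5156 / 247.18 = 20.86 mol
n(B) = 2.19 × 5981/1000 = 13.10 mol
n(L) = 1860 / 229.03 = 8.121 mol
n/ν → E: 10.43, B: 6.550, L: 8.121; B is limiting.
n(Q) = (1/2) × 13.10 = 6.550 mol
mass = 6.550 × 469.09 = 3073 g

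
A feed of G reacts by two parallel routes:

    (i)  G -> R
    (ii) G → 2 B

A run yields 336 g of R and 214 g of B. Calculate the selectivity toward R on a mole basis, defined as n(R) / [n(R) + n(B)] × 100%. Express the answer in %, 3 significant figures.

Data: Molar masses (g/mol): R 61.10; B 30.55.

44.0 %

n(R) = 336 / 61.10 = 5.499 mol
n(B) = 214 / 30.55 = 7.005 mol
selectivity = 5.499/(5.499+7.005) × 100 = 43.98 %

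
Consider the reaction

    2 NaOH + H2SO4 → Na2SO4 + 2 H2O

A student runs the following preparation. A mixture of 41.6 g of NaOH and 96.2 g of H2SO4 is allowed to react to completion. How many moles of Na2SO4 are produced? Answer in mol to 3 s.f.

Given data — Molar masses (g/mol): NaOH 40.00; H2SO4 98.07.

0.520 mol

n(NaOH) = 41.60 / 40.00 = 1.040 mol
n(H2SO4) = 96.20 / 98.07 = 0.9809 mol
n/ν → NaOH: 0.5200, H2SO4: 0.9809; NaOH is limiting.
n(Na2SO4) = (1/2) × 1.040 = 0.5200 mol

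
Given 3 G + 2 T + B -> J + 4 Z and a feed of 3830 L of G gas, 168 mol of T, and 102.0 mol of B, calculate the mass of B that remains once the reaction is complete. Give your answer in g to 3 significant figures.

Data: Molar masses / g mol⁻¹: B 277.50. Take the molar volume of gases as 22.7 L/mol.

n(G) = 3830 / 22.7 = 168.7 mol
n(T) = 168.0 mol
n(B) = 102.0 mol
n/ν for G = 168.7/3 = 56.23
n/ν for T = 168.0/2 = 84.00
n/ν for B = 102.0/1 = 102.0
Smallest n/ν is G → limiting reagent.
B consumed = (1/3) × 168.7 = 56.23 mol
B remaining = 102.0 − 56.23 = 45.77 mol
mass = 45.77 × 277.50 = 12700 g

12700 g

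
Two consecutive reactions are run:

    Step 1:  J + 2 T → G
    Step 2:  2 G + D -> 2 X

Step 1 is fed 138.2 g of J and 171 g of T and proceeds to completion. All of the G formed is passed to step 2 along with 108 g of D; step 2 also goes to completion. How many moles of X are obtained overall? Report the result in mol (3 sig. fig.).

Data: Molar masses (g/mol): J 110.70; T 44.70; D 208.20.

Step 1:
n(J) = 138.2 / 110.70 = 1.248 mol
n(T) = 171.0 / 44.70 = 3.826 mol
n/ν → J: 1.248, T: 1.913; J is limiting.
n(G) produced = (1/1) × 1.248 = 1.248 mol
Step 2:
n(G) available = 1.248 mol
n(D) = 108.0 / 208.20 = 0.5187 mol
n/ν → G: 0.6240, D: 0.5187; D is limiting.
n(X) = (2/1) × 0.5187 = 1.037 mol

1.04 mol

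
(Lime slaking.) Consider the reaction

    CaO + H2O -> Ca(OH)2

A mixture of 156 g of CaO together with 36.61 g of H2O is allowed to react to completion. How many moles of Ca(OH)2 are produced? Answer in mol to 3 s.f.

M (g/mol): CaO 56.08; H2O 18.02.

n(CaO) = 156.0 / 56.08 = 2.782 mol
n(H2O) = 36.61 / 18.02 = 2.032 mol
n/ν for CaO = 2.782/1 = 2.782
n/ν for H2O = 2.032/1 = 2.032
Smallest n/ν is H2O → limiting reagent.
n(Ca(OH)2) = (1/1) × 2.032 = 2.032 mol

2.03 mol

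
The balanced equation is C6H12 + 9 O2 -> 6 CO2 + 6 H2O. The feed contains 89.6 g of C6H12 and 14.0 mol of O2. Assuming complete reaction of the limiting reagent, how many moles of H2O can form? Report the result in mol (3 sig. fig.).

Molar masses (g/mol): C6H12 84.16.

n(C6H12) = 89.60 / 84.16 = 1.065 mol
n(O2) = 14.00 mol
n/ν → C6H12: 1.065, O2: 1.556; C6H12 is limiting.
n(H2O) = (6/1) × 1.065 = 6.390 mol

6.39 mol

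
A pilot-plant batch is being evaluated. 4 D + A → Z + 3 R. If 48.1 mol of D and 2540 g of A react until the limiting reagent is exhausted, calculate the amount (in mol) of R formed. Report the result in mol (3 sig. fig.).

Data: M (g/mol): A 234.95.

n(D) = 48.10 mol
n(A) = 2540 / 234.95 = 10.81 mol
n/ν for D = 48.10/4 = 12.03
n/ν for A = 10.81/1 = 10.81
Smallest n/ν is A → limiting reagent.
n(R) = (3/1) × 10.81 = 32.43 mol

32.4 mol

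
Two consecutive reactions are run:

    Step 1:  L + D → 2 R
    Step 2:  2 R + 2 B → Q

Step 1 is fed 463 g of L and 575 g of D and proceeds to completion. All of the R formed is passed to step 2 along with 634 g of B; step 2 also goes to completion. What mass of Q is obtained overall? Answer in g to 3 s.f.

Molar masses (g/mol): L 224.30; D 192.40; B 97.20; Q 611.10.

1260 g

Step 1:
n(L) = 463.0 / 224.30 = 2.064 mol
n(D) = 575.0 / 192.40 = 2.989 mol
n/ν → L: 2.064, D: 2.989; L is limiting.
n(R) produced = (2/1) × 2.064 = 4.128 mol
Step 2:
n(R) available = 4.128 mol
n(B) = 634.0 / 97.20 = 6.523 mol
n/ν → R: 2.064, B: 3.262; R is limiting.
n(Q) = (1/2) × 4.128 = 2.064 mol
mass = 2.064 × 611.10 = 1261 g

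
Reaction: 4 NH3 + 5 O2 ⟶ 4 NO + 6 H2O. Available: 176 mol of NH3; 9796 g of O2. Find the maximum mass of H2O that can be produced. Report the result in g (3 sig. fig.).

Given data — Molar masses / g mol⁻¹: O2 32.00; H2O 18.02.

n(NH3) = 176.0 mol
n(O2) = 9796 / 32.00 = 306.1 mol
n/ν for NH3 = 176.0/4 = 44.00
n/ν for O2 = 306.1/5 = 61.22
Smallest n/ν is NH3 → limiting reagent.
n(H2O) = (6/4) × 176.0 = 264.0 mol
mass = 264.0 × 18.02 = 4757 g

4760 g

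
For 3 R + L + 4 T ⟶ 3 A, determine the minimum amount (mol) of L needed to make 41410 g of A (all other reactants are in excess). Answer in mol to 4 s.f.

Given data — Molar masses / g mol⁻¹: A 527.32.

n(A) = 41410 / 527.32 = 78.53 mol
n(L) = (1/3) × 78.53 = 26.18 mol

26.18 mol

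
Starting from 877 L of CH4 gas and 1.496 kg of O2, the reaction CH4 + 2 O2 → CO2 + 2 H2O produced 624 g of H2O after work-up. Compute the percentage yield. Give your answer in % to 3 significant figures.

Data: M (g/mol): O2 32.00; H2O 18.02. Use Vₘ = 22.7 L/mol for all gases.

74.1 %

n(CH4) = 877.0 / 22.7 = 38.63 mol
n(O2) = 1.496×1000 / 32.00 = 46.75 mol
n/ν for CH4 = 38.63/1 = 38.63
n/ν for O2 = 46.75/2 = 23.38
Smallest n/ν is O2 → limiting reagent.
theoretical n(H2O) = (2/2) × 46.75 = 46.75 mol → 842.4 g
% yield = 624 / 842.4 × 100 = 74.07 %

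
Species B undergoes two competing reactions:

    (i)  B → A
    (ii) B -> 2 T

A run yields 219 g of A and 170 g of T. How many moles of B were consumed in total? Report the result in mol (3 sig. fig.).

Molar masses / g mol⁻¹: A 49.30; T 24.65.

7.89 mol

n(A) = 219 / 49.30 = 4.442 mol
n(T) = 170 / 24.65 = 6.897 mol
n(B) via (i) = (1/1)×4.442 = 4.442 mol
n(B) via (ii) = (1/2)×6.897 = 3.449 mol
total n(B) = 4.442 + 3.449 = 7.891 mol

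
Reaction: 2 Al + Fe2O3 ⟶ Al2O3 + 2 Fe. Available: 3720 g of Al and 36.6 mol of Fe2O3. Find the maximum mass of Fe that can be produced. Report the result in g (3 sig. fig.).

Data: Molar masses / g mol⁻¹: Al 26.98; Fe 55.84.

n(Al) = 3720 / 26.98 = 137.9 mol
n(Fe2O3) = 36.60 mol
n/ν for Al = 137.9/2 = 68.95
n/ν for Fe2O3 = 36.60/1 = 36.60
Smallest n/ν is Fe2O3 → limiting reagent.
n(Fe) = (2/1) × 36.60 = 73.20 mol
mass = 73.20 × 55.84 = 4087 g

4090 g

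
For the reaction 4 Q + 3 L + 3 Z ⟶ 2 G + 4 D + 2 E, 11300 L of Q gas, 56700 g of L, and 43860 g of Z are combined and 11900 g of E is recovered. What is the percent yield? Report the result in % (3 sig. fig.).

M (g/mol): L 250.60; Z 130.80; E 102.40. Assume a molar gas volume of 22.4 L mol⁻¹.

n(Q) = 11300 / 22.4 = 504.5 mol
n(L) = 56700 / 250.60 = 226.3 mol
n(Z) = 43860 / 130.80 = 335.3 mol
n/ν → Q: 126.1, L: 75.43, Z: 111.8; L is limiting.
theoretical n(E) = (2/3) × 226.3 = 150.9 mol → 15450 g
% yield = 11900 / 15450 × 100 = 77.02 %

77.0 %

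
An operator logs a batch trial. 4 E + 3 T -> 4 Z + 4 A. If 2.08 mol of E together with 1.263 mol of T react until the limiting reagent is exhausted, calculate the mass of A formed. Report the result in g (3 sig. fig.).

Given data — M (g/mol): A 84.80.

143 g

n(E) = 2.080 mol
n(T) = 1.263 mol
n/ν → E: 0.5200, T: 0.4210; T is limiting.
n(A) = (4/3) × 1.263 = 1.684 mol
mass = 1.684 × 84.80 = 142.8 g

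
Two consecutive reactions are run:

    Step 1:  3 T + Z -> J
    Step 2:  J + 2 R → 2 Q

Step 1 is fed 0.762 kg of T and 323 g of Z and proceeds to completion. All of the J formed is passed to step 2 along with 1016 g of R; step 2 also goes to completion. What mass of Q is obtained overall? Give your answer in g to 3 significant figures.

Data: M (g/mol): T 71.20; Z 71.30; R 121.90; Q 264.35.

1890 g

Step 1:
n(T) = 0.7620×1000 / 71.20 = 10.70 mol
n(Z) = 323.0 / 71.30 = 4.530 mol
n/ν for T = 10.70/3 = 3.567
n/ν for Z = 4.530/1 = 4.530
Smallest n/ν is T → limiting reagent.
n(J) produced = (1/3) × 10.70 = 3.567 mol
Step 2:
n(J) available = 3.567 mol
n(R) = 1016 / 121.90 = 8.335 mol
n/ν for J = 3.567/1 = 3.567
n/ν for R = 8.335/2 = 4.168
Smallest n/ν is J → limiting reagent.
n(Q) = (2/1) × 3.567 = 7.134 mol
mass = 7.134 × 264.35 = 1886 g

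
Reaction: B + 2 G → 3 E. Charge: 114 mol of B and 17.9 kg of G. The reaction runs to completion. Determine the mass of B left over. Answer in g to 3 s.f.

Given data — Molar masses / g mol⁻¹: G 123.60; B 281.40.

n(B) = 114.0 mol
n(G) = 17.90×1000 / 123.60 = 144.8 mol
n/ν for B = 114.0/1 = 114.0
n/ν for G = 144.8/2 = 72.40
Smallest n/ν is G → limiting reagent.
B consumed = (1/2) × 144.8 = 72.40 mol
B remaining = 114.0 − 72.40 = 41.60 mol
mass = 41.60 × 281.40 = 11710 g

11700 g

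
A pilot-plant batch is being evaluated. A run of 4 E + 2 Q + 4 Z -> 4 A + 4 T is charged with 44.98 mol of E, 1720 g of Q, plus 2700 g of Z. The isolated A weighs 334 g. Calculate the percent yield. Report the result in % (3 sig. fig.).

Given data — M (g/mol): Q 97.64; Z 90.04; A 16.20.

68.8 %

n(E) = 44.98 mol
n(Q) = 1720 / 97.64 = 17.62 mol
n(Z) = 2700 / 90.04 = 29.99 mol
n/ν for E = 44.98/4 = 11.25
n/ν for Q = 17.62/2 = 8.810
n/ν for Z = 29.99/4 = 7.498
Smallest n/ν is Z → limiting reagent.
theoretical n(A) = (4/4) × 29.99 = 29.99 mol → 485.8 g
% yield = 334 / 485.8 × 100 = 68.75 %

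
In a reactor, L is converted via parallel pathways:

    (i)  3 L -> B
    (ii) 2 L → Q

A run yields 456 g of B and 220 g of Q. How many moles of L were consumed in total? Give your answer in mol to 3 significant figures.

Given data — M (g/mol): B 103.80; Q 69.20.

19.5 mol

n(B) = 456 / 103.80 = 4.393 mol
n(Q) = 220 / 69.20 = 3.179 mol
n(L) via (i) = (3/1)×4.393 = 13.18 mol
n(L) via (ii) = (2/1)×3.179 = 6.358 mol
total n(L) = 13.18 + 6.358 = 19.54 mol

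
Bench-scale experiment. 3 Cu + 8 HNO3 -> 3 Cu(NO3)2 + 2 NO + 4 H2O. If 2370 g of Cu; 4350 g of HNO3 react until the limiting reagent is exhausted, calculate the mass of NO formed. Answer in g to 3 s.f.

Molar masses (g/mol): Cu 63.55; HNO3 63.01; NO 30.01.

518 g

n(Cu) = 2370 / 63.55 = 37.29 mol
n(HNO3) = 4350 / 63.01 = 69.04 mol
n/ν → Cu: 12.43, HNO3: 8.630; HNO3 is limiting.
n(NO) = (2/8) × 69.04 = 17.26 mol
mass = 17.26 × 30.01 = 518.0 g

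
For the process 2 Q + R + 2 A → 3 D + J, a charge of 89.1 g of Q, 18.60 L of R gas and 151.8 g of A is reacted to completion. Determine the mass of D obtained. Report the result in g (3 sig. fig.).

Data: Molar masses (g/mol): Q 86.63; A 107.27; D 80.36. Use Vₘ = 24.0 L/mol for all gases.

n(Q) = 89.10 / 86.63 = 1.029 mol
n(R) = 18.60 / 24.0 = 0.7750 mol
n(A) = 151.8 / 107.27 = 1.415 mol
n/ν → Q: 0.5145, R: 0.7750, A: 0.7075; Q is limiting.
n(D) = (3/2) × 1.029 = 1.544 mol
mass = 1.544 × 80.36 = 124.1 g

124 g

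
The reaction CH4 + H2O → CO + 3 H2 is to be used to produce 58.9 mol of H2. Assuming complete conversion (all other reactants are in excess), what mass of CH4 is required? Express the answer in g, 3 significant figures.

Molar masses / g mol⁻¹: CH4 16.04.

315 g

n(H2) = 58.90 mol
n(CH4) = (1/3) × 58.90 = 19.63 mol
mass = 19.63 × 16.04 = 314.9 g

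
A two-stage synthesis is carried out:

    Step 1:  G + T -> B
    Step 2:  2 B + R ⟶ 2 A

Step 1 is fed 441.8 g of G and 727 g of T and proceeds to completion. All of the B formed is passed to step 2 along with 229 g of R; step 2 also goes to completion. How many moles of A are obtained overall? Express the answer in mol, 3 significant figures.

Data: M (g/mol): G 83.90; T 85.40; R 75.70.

5.27 mol

Step 1:
n(G) = 441.8 / 83.90 = 5.266 mol
n(T) = 727.0 / 85.40 = 8.513 mol
n/ν for G = 5.266/1 = 5.266
n/ν for T = 8.513/1 = 8.513
Smallest n/ν is G → limiting reagent.
n(B) produced = (1/1) × 5.266 = 5.266 mol
Step 2:
n(B) available = 5.266 mol
n(R) = 229.0 / 75.70 = 3.025 mol
n/ν for B = 5.266/2 = 2.633
n/ν for R = 3.025/1 = 3.025
Smallest n/ν is B → limiting reagent.
n(A) = (2/2) × 5.266 = 5.266 mol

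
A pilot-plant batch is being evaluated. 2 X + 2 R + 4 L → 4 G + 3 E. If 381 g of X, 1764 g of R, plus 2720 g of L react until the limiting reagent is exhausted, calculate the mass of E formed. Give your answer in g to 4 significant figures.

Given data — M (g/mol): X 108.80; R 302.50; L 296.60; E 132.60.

n(X) = 381.0 / 108.80 = 3.502 mol
n(R) = 1764 / 302.50 = 5.831 mol
n(L) = 2720 / 296.60 = 9.171 mol
n/ν for X = 3.502/2 = 1.751
n/ν for R = 5.831/2 = 2.916
n/ν for L = 9.171/4 = 2.293
Smallest n/ν is X → limiting reagent.
n(E) = (3/2) × 3.502 = 5.253 mol
mass = 5.253 × 132.60 = 696.5 g

696.5 g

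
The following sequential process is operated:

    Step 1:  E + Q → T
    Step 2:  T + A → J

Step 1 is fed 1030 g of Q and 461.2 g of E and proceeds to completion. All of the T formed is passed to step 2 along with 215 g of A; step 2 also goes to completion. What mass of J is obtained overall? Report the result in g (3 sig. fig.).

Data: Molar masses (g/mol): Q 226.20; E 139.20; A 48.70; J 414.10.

1370 g

Step 1:
n(Q) = 1030 / 226.20 = 4.553 mol
n(E) = 461.2 / 139.20 = 3.313 mol
n/ν for Q = 4.553/1 = 4.553
n/ν for E = 3.313/1 = 3.313
Smallest n/ν is E → limiting reagent.
n(T) produced = (1/1) × 3.313 = 3.313 mol
Step 2:
n(T) available = 3.313 mol
n(A) = 215.0 / 48.70 = 4.415 mol
n/ν for T = 3.313/1 = 3.313
n/ν for A = 4.415/1 = 4.415
Smallest n/ν is T → limiting reagent.
n(J) = (1/1) × 3.313 = 3.313 mol
mass = 3.313 × 414.10 = 1372 g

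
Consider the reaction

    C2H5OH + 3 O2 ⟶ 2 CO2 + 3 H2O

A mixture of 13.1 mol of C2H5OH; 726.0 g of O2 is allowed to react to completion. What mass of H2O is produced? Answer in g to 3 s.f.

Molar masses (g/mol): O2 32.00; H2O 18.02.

409 g

n(C2H5OH) = 13.10 mol
n(O2) = 726.0 / 32.00 = 22.69 mol
n/ν → C2H5OH: 13.10, O2: 7.563; O2 is limiting.
n(H2O) = (3/3) × 22.69 = 22.69 mol
mass = 22.69 × 18.02 = 408.9 g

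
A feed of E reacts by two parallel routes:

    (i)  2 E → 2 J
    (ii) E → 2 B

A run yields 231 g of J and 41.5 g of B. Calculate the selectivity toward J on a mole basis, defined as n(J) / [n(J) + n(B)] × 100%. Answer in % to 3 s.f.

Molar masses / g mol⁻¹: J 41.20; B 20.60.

73.6 %

n(J) = 231 / 41.20 = 5.607 mol
n(B) = 41.5 / 20.60 = 2.015 mol
selectivity = 5.607/(5.607+2.015) × 100 = 73.56 %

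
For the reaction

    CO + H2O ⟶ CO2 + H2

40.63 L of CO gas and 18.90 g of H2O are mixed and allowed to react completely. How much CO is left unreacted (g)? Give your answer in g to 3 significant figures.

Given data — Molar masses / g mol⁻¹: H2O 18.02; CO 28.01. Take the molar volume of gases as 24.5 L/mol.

n(CO) = 40.63 / 24.5 = 1.658 mol
n(H2O) = 18.90 / 18.02 = 1.049 mol
n/ν for CO = 1.658/1 = 1.658
n/ν for H2O = 1.049/1 = 1.049
Smallest n/ν is H2O → limiting reagent.
CO consumed = (1/1) × 1.049 = 1.049 mol
CO remaining = 1.658 − 1.049 = 0.6090 mol
mass = 0.6090 × 28.01 = 17.06 g

17.1 g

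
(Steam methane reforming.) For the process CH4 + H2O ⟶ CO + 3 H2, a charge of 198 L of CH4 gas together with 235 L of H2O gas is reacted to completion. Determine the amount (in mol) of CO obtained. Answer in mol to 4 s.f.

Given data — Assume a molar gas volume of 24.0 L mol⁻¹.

n(CH4) = 198.0 / 24.0 = 8.250 mol
n(H2O) = 235.0 / 24.0 = 9.792 mol
n/ν for CH4 = 8.250/1 = 8.250
n/ν for H2O = 9.792/1 = 9.792
Smallest n/ν is CH4 → limiting reagent.
n(CO) = (1/1) × 8.250 = 8.250 mol

8.250 mol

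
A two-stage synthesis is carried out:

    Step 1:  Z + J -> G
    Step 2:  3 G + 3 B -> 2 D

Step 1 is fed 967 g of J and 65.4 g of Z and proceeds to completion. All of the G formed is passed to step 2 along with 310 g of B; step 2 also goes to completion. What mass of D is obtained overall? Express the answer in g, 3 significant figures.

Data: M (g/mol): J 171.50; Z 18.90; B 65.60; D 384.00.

Step 1:
n(J) = 967.0 / 171.50 = 5.638 mol
n(Z) = 65.40 / 18.90 = 3.460 mol
n/ν for J = 5.638/1 = 5.638
n/ν for Z = 3.460/1 = 3.460
Smallest n/ν is Z → limiting reagent.
n(G) produced = (1/1) × 3.460 = 3.460 mol
Step 2:
n(G) available = 3.460 mol
n(B) = 310.0 / 65.60 = 4.726 mol
n/ν for G = 3.460/3 = 1.153
n/ν for B = 4.726/3 = 1.575
Smallest n/ν is G → limiting reagent.
n(D) = (2/3) × 3.460 = 2.307 mol
mass = 2.307 × 384.00 = 885.9 g

886 g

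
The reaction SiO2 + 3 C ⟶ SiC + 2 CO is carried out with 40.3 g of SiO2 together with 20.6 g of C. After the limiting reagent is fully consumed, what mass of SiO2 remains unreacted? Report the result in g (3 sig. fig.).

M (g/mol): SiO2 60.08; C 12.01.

n(SiO2) = 40.30 / 60.08 = 0.6708 mol
n(C) = 20.60 / 12.01 = 1.715 mol
n/ν for SiO2 = 0.6708/1 = 0.6708
n/ν for C = 1.715/3 = 0.5717
Smallest n/ν is C → limiting reagent.
SiO2 consumed = (1/3) × 1.715 = 0.5717 mol
SiO2 remaining = 0.6708 − 0.5717 = 0.09910 mol
mass = 0.09910 × 60.08 = 5.954 g

5.95 g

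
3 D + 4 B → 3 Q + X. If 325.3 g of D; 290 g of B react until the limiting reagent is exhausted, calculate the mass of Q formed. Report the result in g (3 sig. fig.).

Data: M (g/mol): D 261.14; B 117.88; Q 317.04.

395 g

n(D) = 325.3 / 261.14 = 1.246 mol
n(B) = 290.0 / 117.88 = 2.460 mol
n/ν for D = 1.246/3 = 0.4153
n/ν for B = 2.460/4 = 0.6150
Smallest n/ν is D → limiting reagent.
n(Q) = (3/3) × 1.246 = 1.246 mol
mass = 1.246 × 317.04 = 395.0 g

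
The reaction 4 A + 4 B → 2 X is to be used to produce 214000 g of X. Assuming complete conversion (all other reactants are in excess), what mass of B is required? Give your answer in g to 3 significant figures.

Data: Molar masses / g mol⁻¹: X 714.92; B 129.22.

77400 g

n(X) = 214000 / 714.92 = 299.3 mol
n(B) = (4/2) × 299.3 = 598.6 mol
mass = 598.6 × 129.22 = 77350 g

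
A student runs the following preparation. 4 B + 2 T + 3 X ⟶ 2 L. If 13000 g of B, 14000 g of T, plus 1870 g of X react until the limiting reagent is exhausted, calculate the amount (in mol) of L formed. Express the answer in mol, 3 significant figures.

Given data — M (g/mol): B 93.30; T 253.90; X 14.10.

55.1 mol

n(B) = 13000 / 93.30 = 139.3 mol
n(T) = 14000 / 253.90 = 55.14 mol
n(X) = 1870 / 14.10 = 132.6 mol
n/ν for B = 139.3/4 = 34.83
n/ν for T = 55.14/2 = 27.57
n/ν for X = 132.6/3 = 44.20
Smallest n/ν is T → limiting reagent.
n(L) = (2/2) × 55.14 = 55.14 mol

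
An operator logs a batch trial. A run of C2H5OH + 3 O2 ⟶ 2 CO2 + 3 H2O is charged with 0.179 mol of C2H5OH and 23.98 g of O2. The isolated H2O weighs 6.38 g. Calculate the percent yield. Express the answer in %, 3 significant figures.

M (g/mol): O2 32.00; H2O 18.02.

65.9 %

n(C2H5OH) = 0.1790 mol
n(O2) = 23.98 / 32.00 = 0.7494 mol
n/ν → C2H5OH: 0.1790, O2: 0.2498; C2H5OH is limiting.
theoretical n(H2O) = (3/1) × 0.1790 = 0.5370 mol → 9.677 g
% yield = 6.38 / 9.677 × 100 = 65.93 %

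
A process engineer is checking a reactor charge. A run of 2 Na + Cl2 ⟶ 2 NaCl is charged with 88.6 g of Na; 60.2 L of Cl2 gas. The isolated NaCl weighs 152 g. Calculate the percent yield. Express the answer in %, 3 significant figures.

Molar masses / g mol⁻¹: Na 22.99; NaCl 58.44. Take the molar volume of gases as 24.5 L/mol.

n(Na) = 88.60 / 22.99 = 3.854 mol
n(Cl2) = 60.20 / 24.5 = 2.457 mol
n/ν for Na = 3.854/2 = 1.927
n/ν for Cl2 = 2.457/1 = 2.457
Smallest n/ν is Na → limiting reagent.
theoretical n(NaCl) = (2/2) × 3.854 = 3.854 mol → 225.2 g
% yield = 152 / 225.2 × 100 = 67.50 %

67.5 %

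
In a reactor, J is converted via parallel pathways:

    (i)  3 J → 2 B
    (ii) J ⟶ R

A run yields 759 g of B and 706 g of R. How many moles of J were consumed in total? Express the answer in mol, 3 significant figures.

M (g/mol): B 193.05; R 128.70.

11.4 mol

n(B) = 759 / 193.05 = 3.932 mol
n(R) = 706 / 128.70 = 5.486 mol
n(J) via (i) = (3/2)×3.932 = 5.898 mol
n(J) via (ii) = (1/1)×5.486 = 5.486 mol
total n(J) = 5.898 + 5.486 = 11.38 mol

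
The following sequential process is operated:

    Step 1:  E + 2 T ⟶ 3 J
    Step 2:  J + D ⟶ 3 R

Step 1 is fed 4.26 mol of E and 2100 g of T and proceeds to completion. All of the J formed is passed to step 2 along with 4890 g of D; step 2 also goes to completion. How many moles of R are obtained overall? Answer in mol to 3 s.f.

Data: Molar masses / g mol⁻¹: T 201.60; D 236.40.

38.3 mol

Step 1:
n(E) = 4.260 mol
n(T) = 2100 / 201.60 = 10.42 mol
n/ν for E = 4.260/1 = 4.260
n/ν for T = 10.42/2 = 5.210
Smallest n/ν is E → limiting reagent.
n(J) produced = (3/1) × 4.260 = 12.78 mol
Step 2:
n(J) available = 12.78 mol
n(D) = 4890 / 236.40 = 20.69 mol
n/ν for J = 12.78/1 = 12.78
n/ν for D = 20.69/1 = 20.69
Smallest n/ν is J → limiting reagent.
n(R) = (3/1) × 12.78 = 38.34 mol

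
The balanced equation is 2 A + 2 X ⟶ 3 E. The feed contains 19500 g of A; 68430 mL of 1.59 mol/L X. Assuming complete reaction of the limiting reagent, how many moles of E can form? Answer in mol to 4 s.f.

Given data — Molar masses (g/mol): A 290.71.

100.6 mol

n(A) = 19500 / 290.71 = 67.08 mol
n(X) = 1.59 × 68430/1000 = 108.8 mol
n/ν for A = 67.08/2 = 33.54
n/ν for X = 108.8/2 = 54.40
Smallest n/ν is A → limiting reagent.
n(E) = (3/2) × 67.08 = 100.6 mol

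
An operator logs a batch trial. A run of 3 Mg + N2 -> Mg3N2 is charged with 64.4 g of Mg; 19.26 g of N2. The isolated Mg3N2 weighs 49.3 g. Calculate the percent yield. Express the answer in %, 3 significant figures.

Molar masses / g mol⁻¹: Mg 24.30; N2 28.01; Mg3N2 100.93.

n(Mg) = 64.40 / 24.30 = 2.650 mol
n(N2) = 19.26 / 28.01 = 0.6876 mol
n/ν for Mg = 2.650/3 = 0.8833
n/ν for N2 = 0.6876/1 = 0.6876
Smallest n/ν is N2 → limiting reagent.
theoretical n(Mg3N2) = (1/1) × 0.6876 = 0.6876 mol → 69.40 g
% yield = 49.3 / 69.40 × 100 = 71.04 %

71.0 %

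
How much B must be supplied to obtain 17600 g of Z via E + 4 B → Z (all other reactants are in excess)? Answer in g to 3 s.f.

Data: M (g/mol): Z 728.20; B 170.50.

16500 g

n(Z) = 17600 / 728.20 = 24.17 mol
n(B) = (4/1) × 24.17 = 96.68 mol
mass = 96.68 × 170.50 = 16480 g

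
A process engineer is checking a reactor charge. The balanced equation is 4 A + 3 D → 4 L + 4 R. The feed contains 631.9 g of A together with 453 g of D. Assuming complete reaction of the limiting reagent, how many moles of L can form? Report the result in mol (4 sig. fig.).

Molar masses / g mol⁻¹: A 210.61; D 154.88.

3.000 mol

n(A) = 631.9 / 210.61 = 3.000 mol
n(D) = 453.0 / 154.88 = 2.925 mol
n/ν → A: 0.7500, D: 0.9750; A is limiting.
n(L) = (4/4) × 3.000 = 3.000 mol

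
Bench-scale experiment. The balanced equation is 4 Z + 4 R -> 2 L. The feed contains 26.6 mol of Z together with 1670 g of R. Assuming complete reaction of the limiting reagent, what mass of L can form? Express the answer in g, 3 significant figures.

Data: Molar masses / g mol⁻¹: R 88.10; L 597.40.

5660 g

n(Z) = 26.60 mol
n(R) = 1670 / 88.10 = 18.96 mol
n/ν → Z: 6.650, R: 4.740; R is limiting.
n(L) = (2/4) × 18.96 = 9.480 mol
mass = 9.480 × 597.40 = 5663 g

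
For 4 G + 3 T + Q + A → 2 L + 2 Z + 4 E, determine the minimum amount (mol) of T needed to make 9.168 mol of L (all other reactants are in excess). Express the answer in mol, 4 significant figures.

n(L) = 9.168 mol
n(T) = (3/2) × 9.168 = 13.75 mol

13.75 mol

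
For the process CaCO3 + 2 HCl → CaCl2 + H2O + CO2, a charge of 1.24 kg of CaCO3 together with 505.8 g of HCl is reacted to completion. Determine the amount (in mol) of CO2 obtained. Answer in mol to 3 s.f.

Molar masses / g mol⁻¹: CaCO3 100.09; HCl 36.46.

6.94 mol

n(CaCO3) = 1.240×1000 / 100.09 = 12.39 mol
n(HCl) = 505.8 / 36.46 = 13.87 mol
n/ν → CaCO3: 12.39, HCl: 6.935; HCl is limiting.
n(CO2) = (1/2) × 13.87 = 6.935 mol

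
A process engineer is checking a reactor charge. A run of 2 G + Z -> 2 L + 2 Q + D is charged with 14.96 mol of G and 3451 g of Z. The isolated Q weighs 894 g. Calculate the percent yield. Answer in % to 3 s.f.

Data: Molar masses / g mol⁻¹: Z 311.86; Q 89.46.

n(G) = 14.96 mol
n(Z) = 3451 / 311.86 = 11.07 mol
n/ν for G = 14.96/2 = 7.480
n/ν for Z = 11.07/1 = 11.07
Smallest n/ν is G → limiting reagent.
theoretical n(Q) = (2/2) × 14.96 = 14.96 mol → 1338 g
% yield = 894 / 1338 × 100 = 66.82 %

66.8 %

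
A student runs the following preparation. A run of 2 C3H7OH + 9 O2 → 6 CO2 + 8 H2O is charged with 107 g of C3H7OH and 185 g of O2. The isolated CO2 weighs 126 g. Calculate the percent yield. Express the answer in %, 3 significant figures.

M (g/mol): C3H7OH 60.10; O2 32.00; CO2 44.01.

74.3 %

n(C3H7OH) = 107.0 / 60.10 = 1.780 mol
n(O2) = 185.0 / 32.00 = 5.781 mol
n/ν → C3H7OH: 0.8900, O2: 0.6423; O2 is limiting.
theoretical n(CO2) = (6/9) × 5.781 = 3.854 mol → 169.6 g
% yield = 126 / 169.6 × 100 = 74.29 %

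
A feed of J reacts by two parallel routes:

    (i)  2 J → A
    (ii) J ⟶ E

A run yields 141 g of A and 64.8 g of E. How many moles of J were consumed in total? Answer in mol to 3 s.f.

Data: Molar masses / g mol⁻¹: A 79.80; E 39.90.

5.16 mol

n(A) = 141 / 79.80 = 1.767 mol
n(E) = 64.8 / 39.90 = 1.624 mol
n(J) via (i) = (2/1)×1.767 = 3.534 mol
n(J) via (ii) = (1/1)×1.624 = 1.624 mol
total n(J) = 3.534 + 1.624 = 5.158 mol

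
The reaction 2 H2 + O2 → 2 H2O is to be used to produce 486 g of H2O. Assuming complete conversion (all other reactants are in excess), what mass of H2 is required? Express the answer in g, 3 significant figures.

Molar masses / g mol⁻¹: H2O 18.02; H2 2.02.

n(H2O) = 486 / 18.02 = 26.97 mol
n(H2) = (2/2) × 26.97 = 26.97 mol
mass = 26.97 × 2.02 = 54.48 g

54.5 g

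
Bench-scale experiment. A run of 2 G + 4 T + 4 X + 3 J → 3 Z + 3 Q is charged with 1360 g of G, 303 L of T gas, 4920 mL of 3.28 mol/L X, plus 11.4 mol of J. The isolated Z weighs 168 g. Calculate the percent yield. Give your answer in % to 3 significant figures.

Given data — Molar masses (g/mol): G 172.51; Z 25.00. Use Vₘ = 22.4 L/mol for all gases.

66.2 %

n(G) = 1360 / 172.51 = 7.884 mol
n(T) = 303.0 / 22.4 = 13.53 mol
n(X) = 3.28 × 4920/1000 = 16.14 mol
n(J) = 11.40 mol
n/ν → G: 3.942, T: 3.383, X: 4.035, J: 3.800; T is limiting.
theoretical n(Z) = (3/4) × 13.53 = 10.15 mol → 253.8 g
% yield = 168 / 253.8 × 100 = 66.19 %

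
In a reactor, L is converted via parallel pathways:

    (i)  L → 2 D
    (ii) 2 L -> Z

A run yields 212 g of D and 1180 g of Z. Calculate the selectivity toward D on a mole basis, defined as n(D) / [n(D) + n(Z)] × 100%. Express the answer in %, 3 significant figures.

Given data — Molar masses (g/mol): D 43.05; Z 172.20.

n(D) = 212 / 43.05 = 4.925 mol
n(Z) = 1180 / 172.20 = 6.852 mol
selectivity = 4.925/(4.925+6.852) × 100 = 41.82 %

41.8 %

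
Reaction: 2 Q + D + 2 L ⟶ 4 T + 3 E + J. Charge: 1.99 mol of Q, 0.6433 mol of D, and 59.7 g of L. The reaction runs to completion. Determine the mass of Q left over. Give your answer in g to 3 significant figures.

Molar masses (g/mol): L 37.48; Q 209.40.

n(Q) = 1.990 mol
n(D) = 0.6433 mol
n(L) = 59.70 / 37.48 = 1.593 mol
n/ν → Q: 0.9950, D: 0.6433, L: 0.7965; D is limiting.
Q consumed = (2/1) × 0.6433 = 1.287 mol
Q remaining = 1.990 − 1.287 = 0.7030 mol
mass = 0.7030 × 209.40 = 147.2 g

147 g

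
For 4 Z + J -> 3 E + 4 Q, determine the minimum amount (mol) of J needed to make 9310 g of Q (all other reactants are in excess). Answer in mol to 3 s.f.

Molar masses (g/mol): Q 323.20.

n(Q) = 9310 / 323.20 = 28.81 mol
n(J) = (1/4) × 28.81 = 7.203 mol

7.20 mol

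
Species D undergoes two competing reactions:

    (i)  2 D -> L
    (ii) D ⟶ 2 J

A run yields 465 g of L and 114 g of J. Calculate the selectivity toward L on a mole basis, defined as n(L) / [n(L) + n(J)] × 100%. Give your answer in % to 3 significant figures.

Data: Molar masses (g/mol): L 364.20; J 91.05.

50.5 %

n(L) = 465 / 364.20 = 1.277 mol
n(J) = 114 / 91.05 = 1.252 mol
selectivity = 1.277/(1.277+1.252) × 100 = 50.49 %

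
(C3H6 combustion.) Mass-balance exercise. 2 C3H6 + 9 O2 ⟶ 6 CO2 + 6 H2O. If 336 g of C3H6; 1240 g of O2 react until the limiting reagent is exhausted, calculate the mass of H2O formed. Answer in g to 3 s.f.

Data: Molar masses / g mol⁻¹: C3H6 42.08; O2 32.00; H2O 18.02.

432 g

n(C3H6) = 336.0 / 42.08 = 7.985 mol
n(O2) = 1240 / 32.00 = 38.75 mol
n/ν → C3H6: 3.993, O2: 4.306; C3H6 is limiting.
n(H2O) = (6/2) × 7.985 = 23.96 mol
mass = 23.96 × 18.02 = 431.8 g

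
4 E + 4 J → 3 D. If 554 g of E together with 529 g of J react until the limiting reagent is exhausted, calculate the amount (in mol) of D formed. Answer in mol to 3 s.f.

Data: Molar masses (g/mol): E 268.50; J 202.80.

n(E) = 554.0 / 268.50 = 2.063 mol
n(J) = 529.0 / 202.80 = 2.608 mol
n/ν for E = 2.063/4 = 0.5158
n/ν for J = 2.608/4 = 0.6520
Smallest n/ν is E → limiting reagent.
n(D) = (3/4) × 2.063 = 1.547 mol

1.55 mol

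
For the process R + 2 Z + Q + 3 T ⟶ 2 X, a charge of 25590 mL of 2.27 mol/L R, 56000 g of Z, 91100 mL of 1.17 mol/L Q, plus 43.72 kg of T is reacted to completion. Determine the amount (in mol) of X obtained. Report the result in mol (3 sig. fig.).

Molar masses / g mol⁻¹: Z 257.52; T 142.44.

n(R) = 2.27 × 25590/1000 = 58.09 mol
n(Z) = 56000 / 257.52 = 217.5 mol
n(Q) = 1.17 × 91100/1000 = 106.6 mol
n(T) = 43.72×1000 / 142.44 = 306.9 mol
n/ν for R = 58.09/1 = 58.09
n/ν for Z = 217.5/2 = 108.8
n/ν for Q = 106.6/1 = 106.6
n/ν for T = 306.9/3 = 102.3
Smallest n/ν is R → limiting reagent.
n(X) = (2/1) × 58.09 = 116.2 mol

116 mol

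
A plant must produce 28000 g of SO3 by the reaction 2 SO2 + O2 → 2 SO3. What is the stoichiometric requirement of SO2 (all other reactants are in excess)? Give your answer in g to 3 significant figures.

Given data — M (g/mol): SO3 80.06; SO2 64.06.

22400 g

n(SO3) = 28000 / 80.06 = 349.7 mol
n(SO2) = (2/2) × 349.7 = 349.7 mol
mass = 349.7 × 64.06 = 22400 g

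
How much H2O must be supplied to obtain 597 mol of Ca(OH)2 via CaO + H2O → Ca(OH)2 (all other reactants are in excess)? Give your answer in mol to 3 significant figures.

597 mol

n(Ca(OH)2) = 597.0 mol
n(H2O) = (1/1) × 597.0 = 597.0 mol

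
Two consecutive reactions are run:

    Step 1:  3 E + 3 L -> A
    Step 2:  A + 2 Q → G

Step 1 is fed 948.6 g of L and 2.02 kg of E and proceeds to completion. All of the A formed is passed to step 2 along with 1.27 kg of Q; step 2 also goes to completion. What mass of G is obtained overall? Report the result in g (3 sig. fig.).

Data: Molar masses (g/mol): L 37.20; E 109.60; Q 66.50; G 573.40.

3520 g

Step 1:
n(L) = 948.6 / 37.20 = 25.50 mol
n(E) = 2.020×1000 / 109.60 = 18.43 mol
n/ν for L = 25.50/3 = 8.500
n/ν for E = 18.43/3 = 6.143
Smallest n/ν is E → limiting reagent.
n(A) produced = (1/3) × 18.43 = 6.143 mol
Step 2:
n(A) available = 6.143 mol
n(Q) = 1.270×1000 / 66.50 = 19.10 mol
n/ν for A = 6.143/1 = 6.143
n/ν for Q = 19.10/2 = 9.550
Smallest n/ν is A → limiting reagent.
n(G) = (1/1) × 6.143 = 6.143 mol
mass = 6.143 × 573.40 = 3522 g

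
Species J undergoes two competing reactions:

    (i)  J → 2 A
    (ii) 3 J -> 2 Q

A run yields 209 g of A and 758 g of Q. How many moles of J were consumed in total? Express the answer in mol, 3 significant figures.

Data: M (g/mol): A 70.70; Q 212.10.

6.84 mol

n(A) = 209 / 70.70 = 2.956 mol
n(Q) = 758 / 212.10 = 3.574 mol
n(J) via (i) = (1/2)×2.956 = 1.478 mol
n(J) via (ii) = (3/2)×3.574 = 5.361 mol
total n(J) = 1.478 + 5.361 = 6.839 mol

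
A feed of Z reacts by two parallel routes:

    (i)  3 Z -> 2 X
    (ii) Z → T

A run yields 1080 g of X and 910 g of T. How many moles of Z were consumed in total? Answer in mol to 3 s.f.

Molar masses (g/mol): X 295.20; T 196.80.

10.1 mol

n(X) = 1080 / 295.20 = 3.659 mol
n(T) = 910 / 196.80 = 4.624 mol
n(Z) via (i) = (3/2)×3.659 = 5.489 mol
n(Z) via (ii) = (1/1)×4.624 = 4.624 mol
total n(Z) = 5.489 + 4.624 = 10.11 mol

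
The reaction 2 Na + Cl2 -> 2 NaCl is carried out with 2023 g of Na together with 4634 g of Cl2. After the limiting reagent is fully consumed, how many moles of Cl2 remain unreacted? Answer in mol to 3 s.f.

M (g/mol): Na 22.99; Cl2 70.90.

21.4 mol

n(Na) = 2023 / 22.99 = 87.99 mol
n(Cl2) = 4634 / 70.90 = 65.36 mol
n/ν for Na = 87.99/2 = 44.00
n/ν for Cl2 = 65.36/1 = 65.36
Smallest n/ν is Na → limiting reagent.
Cl2 consumed = (1/2) × 87.99 = 44.00 mol
Cl2 remaining = 65.36 − 44.00 = 21.36 mol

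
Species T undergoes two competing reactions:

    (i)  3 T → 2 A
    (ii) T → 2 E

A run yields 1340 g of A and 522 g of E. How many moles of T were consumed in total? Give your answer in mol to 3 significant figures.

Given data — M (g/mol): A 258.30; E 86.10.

10.8 mol

n(A) = 1340 / 258.30 = 5.188 mol
n(E) = 522 / 86.10 = 6.063 mol
n(T) via (i) = (3/2)×5.188 = 7.782 mol
n(T) via (ii) = (1/2)×6.063 = 3.032 mol
total n(T) = 7.782 + 3.032 = 10.81 mol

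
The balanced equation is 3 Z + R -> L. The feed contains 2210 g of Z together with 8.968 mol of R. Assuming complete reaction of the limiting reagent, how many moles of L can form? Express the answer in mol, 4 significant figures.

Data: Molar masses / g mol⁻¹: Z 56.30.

n(Z) = 2210 / 56.30 = 39.25 mol
n(R) = 8.968 mol
n/ν → Z: 13.08, R: 8.968; R is limiting.
n(L) = (1/1) × 8.968 = 8.968 mol

8.968 mol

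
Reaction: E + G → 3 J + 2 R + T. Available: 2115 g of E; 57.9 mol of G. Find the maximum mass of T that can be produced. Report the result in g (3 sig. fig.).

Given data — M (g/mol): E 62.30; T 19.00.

645 g

n(E) = 2115 / 62.30 = 33.95 mol
n(G) = 57.90 mol
n/ν for E = 33.95/1 = 33.95
n/ν for G = 57.90/1 = 57.90
Smallest n/ν is E → limiting reagent.
n(T) = (1/1) × 33.95 = 33.95 mol
mass = 33.95 × 19.00 = 645.1 g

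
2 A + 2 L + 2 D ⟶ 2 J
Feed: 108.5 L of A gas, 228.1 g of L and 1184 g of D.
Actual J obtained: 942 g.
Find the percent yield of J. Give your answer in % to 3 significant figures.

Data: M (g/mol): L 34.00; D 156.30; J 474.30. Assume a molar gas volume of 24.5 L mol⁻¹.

n(A) = 108.5 / 24.5 = 4.429 mol
n(L) = 228.1 / 34.00 = 6.709 mol
n(D) = 1184 / 156.30 = 7.575 mol
n/ν for A = 4.429/2 = 2.215
n/ν for L = 6.709/2 = 3.355
n/ν for D = 7.575/2 = 3.788
Smallest n/ν is A → limiting reagent.
theoretical n(J) = (2/2) × 4.429 = 4.429 mol → 2101 g
% yield = 942 / 2101 × 100 = 44.84 %

44.8 %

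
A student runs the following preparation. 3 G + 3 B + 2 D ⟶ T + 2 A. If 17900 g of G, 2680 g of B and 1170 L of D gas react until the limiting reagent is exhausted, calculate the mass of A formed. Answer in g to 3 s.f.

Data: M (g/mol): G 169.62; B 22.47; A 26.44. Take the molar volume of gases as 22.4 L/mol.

1380 g

n(G) = 17900 / 169.62 = 105.5 mol
n(B) = 2680 / 22.47 = 119.3 mol
n(D) = 1170 / 22.4 = 52.23 mol
n/ν → G: 35.17, B: 39.77, D: 26.12; D is limiting.
n(A) = (2/2) × 52.23 = 52.23 mol
mass = 52.23 × 26.44 = 1381 g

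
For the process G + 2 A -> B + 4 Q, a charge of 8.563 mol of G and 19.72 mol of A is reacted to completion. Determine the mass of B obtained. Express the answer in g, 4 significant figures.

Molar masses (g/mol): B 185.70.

1590 g

n(G) = 8.563 mol
n(A) = 19.72 mol
n/ν → G: 8.563, A: 9.860; G is limiting.
n(B) = (1/1) × 8.563 = 8.563 mol
mass = 8.563 × 185.70 = 1590 g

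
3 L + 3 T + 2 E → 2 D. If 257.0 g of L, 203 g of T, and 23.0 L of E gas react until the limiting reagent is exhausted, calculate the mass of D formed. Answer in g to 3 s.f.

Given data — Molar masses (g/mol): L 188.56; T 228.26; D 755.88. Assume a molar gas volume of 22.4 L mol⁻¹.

448 g

n(L) = 257.0 / 188.56 = 1.363 mol
n(T) = 203.0 / 228.26 = 0.8893 mol
n(E) = 23.00 / 22.4 = 1.027 mol
n/ν → L: 0.4543, T: 0.2964, E: 0.5135; T is limiting.
n(D) = (2/3) × 0.8893 = 0.5929 mol
mass = 0.5929 × 755.88 = 448.2 g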